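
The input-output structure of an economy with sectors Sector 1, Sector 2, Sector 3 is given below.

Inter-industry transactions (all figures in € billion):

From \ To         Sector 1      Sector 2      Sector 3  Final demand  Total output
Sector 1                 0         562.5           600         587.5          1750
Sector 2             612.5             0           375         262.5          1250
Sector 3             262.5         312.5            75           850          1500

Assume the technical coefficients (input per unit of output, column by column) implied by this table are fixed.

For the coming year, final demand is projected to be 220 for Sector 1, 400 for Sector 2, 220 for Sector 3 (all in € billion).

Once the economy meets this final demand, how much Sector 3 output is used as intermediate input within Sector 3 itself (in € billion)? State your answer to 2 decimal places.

Technical coefficients a_ij = z_ij / X_j:
  a_11 = 0/1750 = 0.00, a_21 = 612.5/1750 = 0.35, a_31 = 262.5/1750 = 0.15
  a_12 = 562.5/1250 = 0.45, a_22 = 0/1250 = 0.00, a_32 = 312.5/1250 = 0.25
  a_13 = 600/1500 = 0.40, a_23 = 375/1500 = 0.25, a_33 = 75/1500 = 0.05
I − A =
  [   1.00    -0.45    -0.40]
  [  -0.35     1.00    -0.25]
  [  -0.15    -0.25     0.95]
Cofactors of I−A, C_ij = (−1)^(i+j)·(minor ij) (rows/columns in the sector order above):
  C_11 = (1.00)(0.95) − (-0.25)(-0.25) = 0.8875
  C_12 = −[(-0.35)(0.95) − (-0.25)(-0.15)] = 0.3700
  C_13 = (-0.35)(-0.25) − (1.00)(-0.15) = 0.2375
  C_21 = −[(-0.45)(0.95) − (-0.40)(-0.25)] = 0.5275
  C_22 = (1.00)(0.95) − (-0.40)(-0.15) = 0.8900
  C_23 = −[(1.00)(-0.25) − (-0.45)(-0.15)] = 0.3175
  C_31 = (-0.45)(-0.25) − (-0.40)(1.00) = 0.5125
  C_32 = −[(1.00)(-0.25) − (-0.40)(-0.35)] = 0.3900
  C_33 = (1.00)(1.00) − (-0.45)(-0.35) = 0.8425
det(I−A) = Σ_j (I−A)_1j·C_1j = (1.00)(0.8875) + (-0.45)(0.3700) + (-0.40)(0.2375) = 0.6260
adj(I−A) = Cᵀ =
  [ 0.8875   0.5275   0.5125]
  [ 0.3700   0.8900   0.3900]
  [ 0.2375   0.3175   0.8425]
(I − A)⁻¹ = adj(I−A) / det(I−A) ≈
  [   1.4177     0.8427     0.8187]
  [   0.5911     1.4217     0.6230]
  [   0.3794     0.5072     1.3458]
First solve x = (I − A)⁻¹ d = adj(I−A)·d / det(I−A); in particular x_3 = (0.2375·220 + 0.3175·400 + 0.8425·220) / 0.6260 = 364.60 / 0.6260 ≈ 582.4281.
Intermediate flow from 3 to 3: z_33 = a_33 · x_3 = 0.05 × 364.60 / 0.6260 = 18.23 / 0.6260 ≈ 29.12.

z_33 = 29.12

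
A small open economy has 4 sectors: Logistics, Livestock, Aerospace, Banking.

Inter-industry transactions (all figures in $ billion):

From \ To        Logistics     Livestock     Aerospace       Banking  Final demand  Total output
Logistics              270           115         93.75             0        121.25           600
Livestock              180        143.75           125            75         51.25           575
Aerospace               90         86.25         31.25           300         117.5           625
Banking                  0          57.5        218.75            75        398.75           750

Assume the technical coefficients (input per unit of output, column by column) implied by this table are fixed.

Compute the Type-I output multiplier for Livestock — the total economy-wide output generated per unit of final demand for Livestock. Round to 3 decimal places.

Technical coefficients a_ij = z_ij / X_j:
  a_11 = 270/600 = 0.45, a_21 = 180/600 = 0.30, a_31 = 90/600 = 0.15, a_41 = 0/600 = 0.00
  a_12 = 115/575 = 0.20, a_22 = 143.75/575 = 0.25, a_32 = 86.25/575 = 0.15, a_42 = 57.5/575 = 0.10
  a_13 = 93.75/625 = 0.15, a_23 = 125/625 = 0.20, a_33 = 31.25/625 = 0.05, a_43 = 218.75/625 = 0.35
  a_14 = 0/750 = 0.00, a_24 = 75/750 = 0.10, a_34 = 300/750 = 0.40, a_44 = 75/750 = 0.10
I − A =
  [   0.55    -0.20    -0.15     0.00]
  [  -0.30     0.75    -0.20    -0.10]
  [  -0.15    -0.15     0.95    -0.40]
  [   0.00    -0.10    -0.35     0.90]
Compute the cofactors C_ij = (−1)^(i+j)·(3×3 minor ij) of I−A; the adjugate is their transpose:
adj(I−A) = Cᵀ =
  [ 0.486500   0.169250   0.142750   0.082250]
  [ 0.246750   0.373000   0.158750   0.112000]
  [ 0.152250   0.123250   0.311750   0.152250]
  [ 0.086625   0.089375   0.138875   0.288750]
det(I−A) = Σ_j (I−A)_1j·C_1j = (0.55)(0.486500) + (-0.20)(0.246750) + (-0.15)(0.152250) + (0.00)(0.086625) = 0.1953875
(I − A)⁻¹ = adj(I−A) / det(I−A) ≈
  [   2.4899     0.8662     0.7306     0.4210]
  [   1.2629     1.9090     0.8125     0.5732]
  [   0.7792     0.6308     1.5955     0.7792]
  [   0.4433     0.4574     0.7108     1.4778]
The output multiplier for sector j is the column-j sum of the Leontief inverse (I − A)⁻¹ = adj(I−A) / det(I−A).
Column 2 of adj(I−A): (0.169250, 0.373000, 0.123250, 0.089375); det(I−A) = 0.1953875.
m_2 = (0.169250 + 0.373000 + 0.123250 + 0.089375) / 0.1953875 = 0.754875 / 0.1953875 ≈ 3.863.

m_2 = 3.863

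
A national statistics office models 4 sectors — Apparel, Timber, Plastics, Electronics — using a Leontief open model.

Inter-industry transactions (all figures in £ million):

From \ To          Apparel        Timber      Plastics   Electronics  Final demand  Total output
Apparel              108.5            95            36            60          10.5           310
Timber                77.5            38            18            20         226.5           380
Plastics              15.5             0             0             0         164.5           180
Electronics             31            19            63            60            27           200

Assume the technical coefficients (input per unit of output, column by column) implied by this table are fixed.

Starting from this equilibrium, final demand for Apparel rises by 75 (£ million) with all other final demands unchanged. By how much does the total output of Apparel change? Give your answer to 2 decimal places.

Technical coefficients a_ij = z_ij / X_j:
  a_AA = 108.5/310 = 0.35, a_TA = 77.5/310 = 0.25, a_PA = 15.5/310 = 0.05, a_EA = 31/310 = 0.10
  a_AT = 95/380 = 0.25, a_TT = 38/380 = 0.10, a_PT = 0/380 = 0.00, a_ET = 19/380 = 0.05
  a_AP = 36/180 = 0.20, a_TP = 18/180 = 0.10, a_PP = 0/180 = 0.00, a_EP = 63/180 = 0.35
  a_AE = 60/200 = 0.30, a_TE = 20/200 = 0.10, a_PE = 0/200 = 0.00, a_EE = 60/200 = 0.30
I − A =
  [   0.65    -0.25    -0.20    -0.30]
  [  -0.25     0.90    -0.10    -0.10]
  [  -0.05     0.00     1.00     0.00]
  [  -0.10    -0.05    -0.35     0.70]
Compute the cofactors C_ij = (−1)^(i+j)·(3×3 minor ij) of I−A; the adjugate is their transpose:
adj(I−A) = Cᵀ =
  [ 0.625000   0.190000   0.247250   0.295000]
  [ 0.190250   0.412750   0.128500   0.140500]
  [ 0.031250   0.009500   0.329250   0.014750]
  [ 0.118500   0.061375   0.209125   0.512250]
det(I−A) = Σ_j (I−A)_1j·C_1j = (0.65)(0.625000) + (-0.25)(0.190250) + (-0.20)(0.031250) + (-0.30)(0.118500) = 0.3168875
(I − A)⁻¹ = adj(I−A) / det(I−A) ≈
  [   1.9723     0.5996     0.7802     0.9309]
  [   0.6004     1.3025     0.4055     0.4434]
  [   0.0986     0.0300     1.0390     0.0465]
  [   0.3739     0.1937     0.6599     1.6165]
Δx = (I − A)⁻¹ Δd with Δd having +75 in the Apparel component and 0 elsewhere.
So Δx_A = L_AA · (+75), where L_AA = adj(I−A)_AA / det(I−A) = 0.625000 / 0.3168875.
Δx_A = 0.625000 × (+75) / 0.3168875 = 46.875 / 0.3168875 ≈ 147.92.

Δx_A = 147.92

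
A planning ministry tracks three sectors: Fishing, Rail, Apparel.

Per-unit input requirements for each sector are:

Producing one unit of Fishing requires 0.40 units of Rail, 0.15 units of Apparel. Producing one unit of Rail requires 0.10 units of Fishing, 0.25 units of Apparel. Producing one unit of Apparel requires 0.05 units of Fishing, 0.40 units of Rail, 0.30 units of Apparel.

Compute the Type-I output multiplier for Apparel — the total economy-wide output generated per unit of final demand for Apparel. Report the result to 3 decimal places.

I − A =
  [   1.00    -0.10    -0.05]
  [  -0.40     1.00    -0.40]
  [  -0.15    -0.25     0.70]
Cofactors of I−A, C_ij = (−1)^(i+j)·(minor ij) (rows/columns in the sector order above):
  C_11 = (1.00)(0.70) − (-0.40)(-0.25) = 0.6000
  C_12 = −[(-0.40)(0.70) − (-0.40)(-0.15)] = 0.3400
  C_13 = (-0.40)(-0.25) − (1.00)(-0.15) = 0.2500
  C_21 = −[(-0.10)(0.70) − (-0.05)(-0.25)] = 0.0825
  C_22 = (1.00)(0.70) − (-0.05)(-0.15) = 0.6925
  C_23 = −[(1.00)(-0.25) − (-0.10)(-0.15)] = 0.2650
  C_31 = (-0.10)(-0.40) − (-0.05)(1.00) = 0.0900
  C_32 = −[(1.00)(-0.40) − (-0.05)(-0.40)] = 0.4200
  C_33 = (1.00)(1.00) − (-0.10)(-0.40) = 0.9600
det(I−A) = Σ_j (I−A)_1j·C_1j = (1.00)(0.6000) + (-0.10)(0.3400) + (-0.05)(0.2500) = 0.5535
adj(I−A) = Cᵀ =
  [ 0.6000   0.0825   0.0900]
  [ 0.3400   0.6925   0.4200]
  [ 0.2500   0.2650   0.9600]
(I − A)⁻¹ = adj(I−A) / det(I−A) ≈
  [   1.0840     0.1491     0.1626]
  [   0.6143     1.2511     0.7588]
  [   0.4517     0.4788     1.7344]
The output multiplier for sector j is the column-j sum of the Leontief inverse (I − A)⁻¹ = adj(I−A) / det(I−A).
Column 3 of adj(I−A): (0.0900, 0.4200, 0.9600); det(I−A) = 0.5535.
m_3 = (0.0900 + 0.4200 + 0.9600) / 0.5535 = 1.47 / 0.5535 ≈ 2.656.

m_3 = 2.656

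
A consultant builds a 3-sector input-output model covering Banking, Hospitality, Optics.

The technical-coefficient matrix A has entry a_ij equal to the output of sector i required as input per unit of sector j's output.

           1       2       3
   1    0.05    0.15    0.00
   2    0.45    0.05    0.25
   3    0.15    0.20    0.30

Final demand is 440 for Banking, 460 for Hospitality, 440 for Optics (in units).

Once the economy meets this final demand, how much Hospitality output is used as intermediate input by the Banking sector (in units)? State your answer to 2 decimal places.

z_21 = 284.04

I − A =
  [   0.95    -0.15     0.00]
  [  -0.45     0.95    -0.25]
  [  -0.15    -0.20     0.70]
Cofactors of I−A, C_ij = (−1)^(i+j)·(minor ij) (rows/columns in the sector order above):
  C_11 = (0.95)(0.70) − (-0.25)(-0.20) = 0.6150
  C_12 = −[(-0.45)(0.70) − (-0.25)(-0.15)] = 0.3525
  C_13 = (-0.45)(-0.20) − (0.95)(-0.15) = 0.2325
  C_21 = −[(-0.15)(0.70) − (0.00)(-0.20)] = 0.1050
  C_22 = (0.95)(0.70) − (0.00)(-0.15) = 0.6650
  C_23 = −[(0.95)(-0.20) − (-0.15)(-0.15)] = 0.2125
  C_31 = (-0.15)(-0.25) − (0.00)(0.95) = 0.0375
  C_32 = −[(0.95)(-0.25) − (0.00)(-0.45)] = 0.2375
  C_33 = (0.95)(0.95) − (-0.15)(-0.45) = 0.8350
det(I−A) = Σ_j (I−A)_1j·C_1j = (0.95)(0.6150) + (-0.15)(0.3525) + (0.00)(0.2325) = 0.531375
adj(I−A) = Cᵀ =
  [ 0.6150   0.1050   0.0375]
  [ 0.3525   0.6650   0.2375]
  [ 0.2325   0.2125   0.8350]
(I − A)⁻¹ = adj(I−A) / det(I−A) ≈
  [   1.1574     0.1976     0.0706]
  [   0.6634     1.2515     0.4470]
  [   0.4375     0.3999     1.5714]
First solve x = (I − A)⁻¹ d = adj(I−A)·d / det(I−A); in particular x_1 = (0.6150·440 + 0.1050·460 + 0.0375·440) / 0.531375 = 335.40 / 0.531375 ≈ 631.1927.
Intermediate flow from 2 to 1: z_21 = a_21 · x_1 = 0.45 × 335.40 / 0.531375 = 150.93 / 0.531375 ≈ 284.04.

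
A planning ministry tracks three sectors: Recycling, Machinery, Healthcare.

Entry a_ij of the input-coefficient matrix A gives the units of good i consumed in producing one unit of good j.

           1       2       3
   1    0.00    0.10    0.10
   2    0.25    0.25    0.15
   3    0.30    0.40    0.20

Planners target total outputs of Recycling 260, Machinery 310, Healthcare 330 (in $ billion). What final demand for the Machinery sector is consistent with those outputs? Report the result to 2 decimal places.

I − A =
  [   1.00    -0.10    -0.10]
  [  -0.25     0.75    -0.15]
  [  -0.30    -0.40     0.80]
d = (I − A) x:
  d_1 = (+1.00)·260 + (-0.10)·310 + (-0.10)·330 = 196.00
  d_2 = (-0.25)·260 + (+0.75)·310 + (-0.15)·330 = 118.00
  d_3 = (-0.30)·260 + (-0.40)·310 + (+0.80)·330 = 62.00

d_2 = 118.00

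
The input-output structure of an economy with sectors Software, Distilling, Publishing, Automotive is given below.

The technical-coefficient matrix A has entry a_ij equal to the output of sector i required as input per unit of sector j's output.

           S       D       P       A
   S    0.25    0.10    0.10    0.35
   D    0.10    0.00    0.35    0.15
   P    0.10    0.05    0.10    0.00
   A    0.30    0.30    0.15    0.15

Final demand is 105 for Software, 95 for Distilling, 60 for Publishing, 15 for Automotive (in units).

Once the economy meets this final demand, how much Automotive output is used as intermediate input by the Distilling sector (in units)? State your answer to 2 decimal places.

z_AD = 56.98

I − A =
  [   0.75    -0.10    -0.10    -0.35]
  [  -0.10     1.00    -0.35    -0.15]
  [  -0.10    -0.05     0.90     0.00]
  [  -0.30    -0.30    -0.15     0.85]
Compute the cofactors C_ij = (−1)^(i+j)·(3×3 minor ij) of I−A; the adjugate is their transpose:
adj(I−A) = Cᵀ =
  [ 0.708500   0.177875   0.201750   0.323125]
  [ 0.149000   0.465500   0.221500   0.143500]
  [ 0.087000   0.045625   0.475250   0.043875]
  [ 0.318000   0.235125   0.233250   0.638875]
det(I−A) = Σ_j (I−A)_1j·C_1j = (0.75)(0.708500) + (-0.10)(0.149000) + (-0.10)(0.087000) + (-0.35)(0.318000) = 0.396475
(I − A)⁻¹ = adj(I−A) / det(I−A) ≈
  [   1.7870     0.4486     0.5089     0.8150]
  [   0.3758     1.1741     0.5587     0.3619]
  [   0.2194     0.1151     1.1987     0.1107]
  [   0.8021     0.5930     0.5883     1.6114]
First solve x = (I − A)⁻¹ d = adj(I−A)·d / det(I−A); in particular x_D = (0.149000·105 + 0.465500·95 + 0.221500·60 + 0.143500·15) / 0.396475 = 75.31 / 0.396475 ≈ 189.9489.
Intermediate flow from A to D: z_AD = a_AD · x_D = 0.30 × 75.31 / 0.396475 = 22.593 / 0.396475 ≈ 56.98.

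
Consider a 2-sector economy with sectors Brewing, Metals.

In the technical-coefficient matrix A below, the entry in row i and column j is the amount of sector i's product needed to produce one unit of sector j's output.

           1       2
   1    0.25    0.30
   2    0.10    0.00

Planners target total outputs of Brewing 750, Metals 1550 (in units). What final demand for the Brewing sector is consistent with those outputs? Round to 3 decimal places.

d_1 = 97.500

I − A =
  [   0.75    -0.30]
  [  -0.10     1.00]
d = (I − A) x:
  d_1 = (+0.75)·750 + (-0.30)·1550 = 97.500
  d_2 = (-0.10)·750 + (+1.00)·1550 = 1475.000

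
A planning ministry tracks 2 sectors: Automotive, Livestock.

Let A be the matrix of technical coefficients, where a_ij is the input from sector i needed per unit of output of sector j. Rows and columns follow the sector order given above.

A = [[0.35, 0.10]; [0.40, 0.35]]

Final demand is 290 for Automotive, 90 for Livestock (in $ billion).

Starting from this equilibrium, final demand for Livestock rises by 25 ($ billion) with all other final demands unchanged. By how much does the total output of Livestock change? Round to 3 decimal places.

I − A =
  [   0.65    -0.10]
  [  -0.40     0.65]
det(I−A) = (0.65)(0.65) − (-0.10)(-0.40) = 0.3825
adj(I−A) = [[0.65, 0.10], [0.40, 0.65]]
(I − A)⁻¹ = adj(I−A) / det(I−A) ≈
  [   1.6993     0.2614]
  [   1.0458     1.6993]
Δx = (I − A)⁻¹ Δd with Δd having +25 in the Livestock component and 0 elsewhere.
So Δx_2 = L_22 · (+25), where L_22 = adj(I−A)_22 / det(I−A) = 0.65 / 0.3825.
Δx_2 = 0.65 × (+25) / 0.3825 = 16.25 / 0.3825 ≈ 42.484.

Δx_2 = 42.484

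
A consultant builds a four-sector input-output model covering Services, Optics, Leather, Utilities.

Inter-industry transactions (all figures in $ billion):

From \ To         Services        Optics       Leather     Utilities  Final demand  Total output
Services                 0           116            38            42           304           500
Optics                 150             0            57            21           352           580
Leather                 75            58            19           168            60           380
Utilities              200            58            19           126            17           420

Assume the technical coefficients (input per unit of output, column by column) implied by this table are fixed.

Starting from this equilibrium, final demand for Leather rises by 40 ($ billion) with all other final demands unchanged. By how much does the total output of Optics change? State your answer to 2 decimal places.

Δx_2 = 10.05

Technical coefficients a_ij = z_ij / X_j:
  a_11 = 0/500 = 0.00, a_21 = 150/500 = 0.30, a_31 = 75/500 = 0.15, a_41 = 200/500 = 0.40
  a_12 = 116/580 = 0.20, a_22 = 0/580 = 0.00, a_32 = 58/580 = 0.10, a_42 = 58/580 = 0.10
  a_13 = 38/380 = 0.10, a_23 = 57/380 = 0.15, a_33 = 19/380 = 0.05, a_43 = 19/380 = 0.05
  a_14 = 42/420 = 0.10, a_24 = 21/420 = 0.05, a_34 = 168/420 = 0.40, a_44 = 126/420 = 0.30
I − A =
  [   1.00    -0.20    -0.10    -0.10]
  [  -0.30     1.00    -0.15    -0.05]
  [  -0.15    -0.10     0.95    -0.40]
  [  -0.40    -0.10    -0.05     0.70]
Compute the cofactors C_ij = (−1)^(i+j)·(3×3 minor ij) of I−A; the adjugate is their transpose:
adj(I−A) = Cᵀ =
  [ 0.623500   0.150000   0.097500   0.155500]
  [ 0.252625   0.579750   0.126000   0.149500]
  [ 0.299250   0.160500   0.606000   0.400500]
  [ 0.413750   0.180000   0.117000   0.855500]
det(I−A) = Σ_j (I−A)_1j·C_1j = (1.00)(0.623500) + (-0.20)(0.252625) + (-0.10)(0.299250) + (-0.10)(0.413750) = 0.501675
(I − A)⁻¹ = adj(I−A) / det(I−A) ≈
  [   1.2428     0.2990     0.1943     0.3100]
  [   0.5036     1.1556     0.2512     0.2980]
  [   0.5965     0.3199     1.2080     0.7983]
  [   0.8247     0.3588     0.2332     1.7053]
Δx = (I − A)⁻¹ Δd with Δd having +40 in the Leather component and 0 elsewhere.
So Δx_2 = L_23 · (+40), where L_23 = adj(I−A)_23 / det(I−A) = 0.126000 / 0.501675.
Δx_2 = 0.126000 × (+40) / 0.501675 = 5.04 / 0.501675 ≈ 10.05.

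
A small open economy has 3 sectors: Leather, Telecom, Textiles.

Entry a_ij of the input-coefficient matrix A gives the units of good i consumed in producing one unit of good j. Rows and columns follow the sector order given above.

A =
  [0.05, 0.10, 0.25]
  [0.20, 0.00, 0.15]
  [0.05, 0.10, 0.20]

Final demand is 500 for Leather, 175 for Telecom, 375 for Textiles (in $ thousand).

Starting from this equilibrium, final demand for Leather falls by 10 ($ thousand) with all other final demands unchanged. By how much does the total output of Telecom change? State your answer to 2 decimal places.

I − A =
  [   0.95    -0.10    -0.25]
  [  -0.20     1.00    -0.15]
  [  -0.05    -0.10     0.80]
Cofactors of I−A, C_ij = (−1)^(i+j)·(minor ij) (rows/columns in the sector order above):
  C_11 = (1.00)(0.80) − (-0.15)(-0.10) = 0.7850
  C_12 = −[(-0.20)(0.80) − (-0.15)(-0.05)] = 0.1675
  C_13 = (-0.20)(-0.10) − (1.00)(-0.05) = 0.0700
  C_21 = −[(-0.10)(0.80) − (-0.25)(-0.10)] = 0.1050
  C_22 = (0.95)(0.80) − (-0.25)(-0.05) = 0.7475
  C_23 = −[(0.95)(-0.10) − (-0.10)(-0.05)] = 0.1000
  C_31 = (-0.10)(-0.15) − (-0.25)(1.00) = 0.2650
  C_32 = −[(0.95)(-0.15) − (-0.25)(-0.20)] = 0.1925
  C_33 = (0.95)(1.00) − (-0.10)(-0.20) = 0.9300
det(I−A) = Σ_j (I−A)_1j·C_1j = (0.95)(0.7850) + (-0.10)(0.1675) + (-0.25)(0.0700) = 0.7115
adj(I−A) = Cᵀ =
  [ 0.7850   0.1050   0.2650]
  [ 0.1675   0.7475   0.1925]
  [ 0.0700   0.1000   0.9300]
(I − A)⁻¹ = adj(I−A) / det(I−A) ≈
  [   1.1033     0.1476     0.3725]
  [   0.2354     1.0506     0.2706]
  [   0.0984     0.1405     1.3071]
Δx = (I − A)⁻¹ Δd with Δd having -10 in the Leather component and 0 elsewhere.
So Δx_2 = L_21 · (-10), where L_21 = adj(I−A)_21 / det(I−A) = 0.1675 / 0.7115.
Δx_2 = 0.1675 × (-10) / 0.7115 = -1.675 / 0.7115 ≈ -2.35.

Δx_2 = -2.35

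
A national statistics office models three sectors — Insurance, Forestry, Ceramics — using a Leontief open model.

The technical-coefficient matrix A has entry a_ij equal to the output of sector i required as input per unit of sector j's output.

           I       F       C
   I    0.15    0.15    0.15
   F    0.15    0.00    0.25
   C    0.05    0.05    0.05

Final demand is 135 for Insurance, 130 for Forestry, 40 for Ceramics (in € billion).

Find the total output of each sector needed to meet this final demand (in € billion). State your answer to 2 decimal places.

x_I = 200.74, x_F = 175.59, x_C = 61.91

I − A =
  [   0.85    -0.15    -0.15]
  [  -0.15     1.00    -0.25]
  [  -0.05    -0.05     0.95]
Cofactors of I−A, C_ij = (−1)^(i+j)·(minor ij) (rows/columns in the sector order above):
  C_11 = (1.00)(0.95) − (-0.25)(-0.05) = 0.9375
  C_12 = −[(-0.15)(0.95) − (-0.25)(-0.05)] = 0.1550
  C_13 = (-0.15)(-0.05) − (1.00)(-0.05) = 0.0575
  C_21 = −[(-0.15)(0.95) − (-0.15)(-0.05)] = 0.1500
  C_22 = (0.85)(0.95) − (-0.15)(-0.05) = 0.8000
  C_23 = −[(0.85)(-0.05) − (-0.15)(-0.05)] = 0.0500
  C_31 = (-0.15)(-0.25) − (-0.15)(1.00) = 0.1875
  C_32 = −[(0.85)(-0.25) − (-0.15)(-0.15)] = 0.2350
  C_33 = (0.85)(1.00) − (-0.15)(-0.15) = 0.8275
det(I−A) = Σ_j (I−A)_1j·C_1j = (0.85)(0.9375) + (-0.15)(0.1550) + (-0.15)(0.0575) = 0.7650
adj(I−A) = Cᵀ =
  [ 0.9375   0.1500   0.1875]
  [ 0.1550   0.8000   0.2350]
  [ 0.0575   0.0500   0.8275]
(I − A)⁻¹ = adj(I−A) / det(I−A) ≈
  [   1.2255     0.1961     0.2451]
  [   0.2026     1.0458     0.3072]
  [   0.0752     0.0654     1.0817]
x = (I − A)⁻¹ d = adj(I−A)·d / det(I−A), with det(I−A) = 0.7650:
  x_I = (0.9375·135 + 0.1500·130 + 0.1875·40) / 0.7650 = 153.5625 / 0.7650 ≈ 200.74
  x_F = (0.1550·135 + 0.8000·130 + 0.2350·40) / 0.7650 = 134.325 / 0.7650 ≈ 175.59
  x_C = (0.0575·135 + 0.0500·130 + 0.8275·40) / 0.7650 = 47.3625 / 0.7650 ≈ 61.91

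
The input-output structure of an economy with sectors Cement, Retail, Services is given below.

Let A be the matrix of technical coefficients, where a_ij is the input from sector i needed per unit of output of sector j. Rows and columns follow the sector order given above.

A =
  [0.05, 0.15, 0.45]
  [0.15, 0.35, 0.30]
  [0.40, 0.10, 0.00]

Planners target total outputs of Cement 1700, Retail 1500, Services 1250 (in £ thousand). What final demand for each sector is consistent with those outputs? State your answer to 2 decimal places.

d_C = 827.50, d_R = 345.00, d_S = 420.00

I − A =
  [   0.95    -0.15    -0.45]
  [  -0.15     0.65    -0.30]
  [  -0.40    -0.10     1.00]
d = (I − A) x:
  d_C = (+0.95)·1700 + (-0.15)·1500 + (-0.45)·1250 = 827.50
  d_R = (-0.15)·1700 + (+0.65)·1500 + (-0.30)·1250 = 345.00
  d_S = (-0.40)·1700 + (-0.10)·1500 + (+1.00)·1250 = 420.00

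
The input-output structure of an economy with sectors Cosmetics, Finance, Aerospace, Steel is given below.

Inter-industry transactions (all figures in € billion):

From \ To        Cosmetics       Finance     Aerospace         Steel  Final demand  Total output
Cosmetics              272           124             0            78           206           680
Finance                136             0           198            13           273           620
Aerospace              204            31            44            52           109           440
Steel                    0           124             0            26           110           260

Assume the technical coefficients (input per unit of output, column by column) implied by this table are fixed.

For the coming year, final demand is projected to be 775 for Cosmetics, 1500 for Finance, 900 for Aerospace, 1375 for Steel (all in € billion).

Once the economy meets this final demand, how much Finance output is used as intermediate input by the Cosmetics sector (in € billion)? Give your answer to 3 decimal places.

Technical coefficients a_ij = z_ij / X_j:
  a_CC = 272/680 = 0.40, a_FC = 136/680 = 0.20, a_AC = 204/680 = 0.30, a_SC = 0/680 = 0.00
  a_CF = 124/620 = 0.20, a_FF = 0/620 = 0.00, a_AF = 31/620 = 0.05, a_SF = 124/620 = 0.20
  a_CA = 0/440 = 0.00, a_FA = 198/440 = 0.45, a_AA = 44/440 = 0.10, a_SA = 0/440 = 0.00
  a_CS = 78/260 = 0.30, a_FS = 13/260 = 0.05, a_AS = 52/260 = 0.20, a_SS = 26/260 = 0.10
I − A =
  [   0.60    -0.20     0.00    -0.30]
  [  -0.20     1.00    -0.45    -0.05]
  [  -0.30    -0.05     0.90    -0.20]
  [   0.00    -0.20     0.00     0.90]
Compute the cofactors C_ij = (−1)^(i+j)·(3×3 minor ij) of I−A; the adjugate is their transpose:
adj(I−A) = Cᵀ =
  [ 0.76275   0.21600   0.10800   0.29025]
  [ 0.28350   0.48600   0.24300   0.17550]
  [ 0.28400   0.12300   0.48600   0.20950]
  [ 0.06300   0.10800   0.05400   0.46350]
det(I−A) = Σ_j (I−A)_1j·C_1j = (0.60)(0.76275) + (-0.20)(0.28350) + (0.00)(0.28400) + (-0.30)(0.06300) = 0.38205
(I − A)⁻¹ = adj(I−A) / det(I−A) ≈
  [   1.9965     0.5654     0.2827     0.7597]
  [   0.7420     1.2721     0.6360     0.4594]
  [   0.7434     0.3219     1.2721     0.5484]
  [   0.1649     0.2827     0.1413     1.2132]
First solve x = (I − A)⁻¹ d = adj(I−A)·d / det(I−A); in particular x_C = (0.76275·775 + 0.21600·1500 + 0.10800·900 + 0.29025·1375) / 0.38205 = 1411.425 / 0.38205 ≈ 3694.34629.
Intermediate flow from F to C: z_FC = a_FC · x_C = 0.20 × 1411.425 / 0.38205 = 282.285 / 0.38205 ≈ 738.869.

z_FC = 738.869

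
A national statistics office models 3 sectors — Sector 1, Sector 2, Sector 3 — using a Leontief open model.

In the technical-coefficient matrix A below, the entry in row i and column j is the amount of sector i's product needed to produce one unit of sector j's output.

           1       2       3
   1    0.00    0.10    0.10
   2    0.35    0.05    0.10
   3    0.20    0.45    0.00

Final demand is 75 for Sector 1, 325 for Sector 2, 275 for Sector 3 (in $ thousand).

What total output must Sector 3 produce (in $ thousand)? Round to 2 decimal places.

I − A =
  [   1.00    -0.10    -0.10]
  [  -0.35     0.95    -0.10]
  [  -0.20    -0.45     1.00]
Cofactors of I−A, C_ij = (−1)^(i+j)·(minor ij) (rows/columns in the sector order above):
  C_11 = (0.95)(1.00) − (-0.10)(-0.45) = 0.9050
  C_12 = −[(-0.35)(1.00) − (-0.10)(-0.20)] = 0.3700
  C_13 = (-0.35)(-0.45) − (0.95)(-0.20) = 0.3475
  C_21 = −[(-0.10)(1.00) − (-0.10)(-0.45)] = 0.1450
  C_22 = (1.00)(1.00) − (-0.10)(-0.20) = 0.9800
  C_23 = −[(1.00)(-0.45) − (-0.10)(-0.20)] = 0.4700
  C_31 = (-0.10)(-0.10) − (-0.10)(0.95) = 0.1050
  C_32 = −[(1.00)(-0.10) − (-0.10)(-0.35)] = 0.1350
  C_33 = (1.00)(0.95) − (-0.10)(-0.35) = 0.9150
det(I−A) = Σ_j (I−A)_1j·C_1j = (1.00)(0.9050) + (-0.10)(0.3700) + (-0.10)(0.3475) = 0.83325
adj(I−A) = Cᵀ =
  [ 0.9050   0.1450   0.1050]
  [ 0.3700   0.9800   0.1350]
  [ 0.3475   0.4700   0.9150]
(I − A)⁻¹ = adj(I−A) / det(I−A) ≈
  [   1.0861     0.1740     0.1260]
  [   0.4440     1.1761     0.1620]
  [   0.4170     0.5641     1.0981]
x = (I − A)⁻¹ d = adj(I−A)·d / det(I−A), with det(I−A) = 0.83325:
  x_1 = (0.9050·75 + 0.1450·325 + 0.1050·275) / 0.83325 = 143.875 / 0.83325 ≈ 172.67
  x_2 = (0.3700·75 + 0.9800·325 + 0.1350·275) / 0.83325 = 383.375 / 0.83325 ≈ 460.10
  x_3 = (0.3475·75 + 0.4700·325 + 0.9150·275) / 0.83325 = 430.4375 / 0.83325 ≈ 516.58

x_3 = 516.58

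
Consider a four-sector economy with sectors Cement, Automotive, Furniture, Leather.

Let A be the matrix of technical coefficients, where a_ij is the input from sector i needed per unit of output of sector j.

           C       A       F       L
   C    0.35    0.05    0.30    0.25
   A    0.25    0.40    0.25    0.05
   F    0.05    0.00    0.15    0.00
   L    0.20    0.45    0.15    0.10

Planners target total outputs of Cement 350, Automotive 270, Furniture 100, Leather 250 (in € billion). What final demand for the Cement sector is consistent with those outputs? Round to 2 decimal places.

d_C = 121.50

I − A =
  [   0.65    -0.05    -0.30    -0.25]
  [  -0.25     0.60    -0.25    -0.05]
  [  -0.05     0.00     0.85     0.00]
  [  -0.20    -0.45    -0.15     0.90]
d = (I − A) x:
  d_C = (+0.65)·350 + (-0.05)·270 + (-0.30)·100 + (-0.25)·250 = 121.50
  d_A = (-0.25)·350 + (+0.60)·270 + (-0.25)·100 + (-0.05)·250 = 37.00
  d_F = (-0.05)·350 + (+0.00)·270 + (+0.85)·100 + (+0.00)·250 = 67.50
  d_L = (-0.20)·350 + (-0.45)·270 + (-0.15)·100 + (+0.90)·250 = 18.50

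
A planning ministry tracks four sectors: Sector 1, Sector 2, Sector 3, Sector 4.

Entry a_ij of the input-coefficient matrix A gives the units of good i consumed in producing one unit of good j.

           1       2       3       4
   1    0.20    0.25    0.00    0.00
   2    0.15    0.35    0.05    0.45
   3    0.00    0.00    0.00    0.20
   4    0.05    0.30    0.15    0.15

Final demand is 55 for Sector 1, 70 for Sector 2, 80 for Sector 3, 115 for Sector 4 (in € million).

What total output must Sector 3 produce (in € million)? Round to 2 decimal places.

I − A =
  [   0.80    -0.25     0.00     0.00]
  [  -0.15     0.65    -0.05    -0.45]
  [   0.00     0.00     1.00    -0.20]
  [  -0.05    -0.30    -0.15     0.85]
Compute the cofactors C_ij = (−1)^(i+j)·(3×3 minor ij) of I−A; the adjugate is their transpose:
adj(I−A) = Cᵀ =
  [ 0.3950   0.2050   0.0275   0.1150]
  [ 0.1460   0.6560   0.0880   0.3680]
  [ 0.0155   0.0505   0.2965   0.0965]
  [ 0.0775   0.2525   0.0850   0.4825]
det(I−A) = Σ_j (I−A)_1j·C_1j = (0.80)(0.3950) + (-0.25)(0.1460) + (0.00)(0.0155) + (0.00)(0.0775) = 0.2795
(I − A)⁻¹ = adj(I−A) / det(I−A) ≈
  [   1.4132     0.7335     0.0984     0.4114]
  [   0.5224     2.3470     0.3148     1.3166]
  [   0.0555     0.1807     1.0608     0.3453]
  [   0.2773     0.9034     0.3041     1.7263]
x = (I − A)⁻¹ d = adj(I−A)·d / det(I−A), with det(I−A) = 0.2795:
  x_1 = (0.3950·55 + 0.2050·70 + 0.0275·80 + 0.1150·115) / 0.2795 = 51.50 / 0.2795 ≈ 184.26
  x_2 = (0.1460·55 + 0.6560·70 + 0.0880·80 + 0.3680·115) / 0.2795 = 103.31 / 0.2795 ≈ 369.62
  x_3 = (0.0155·55 + 0.0505·70 + 0.2965·80 + 0.0965·115) / 0.2795 = 39.205 / 0.2795 ≈ 140.27
  x_4 = (0.0775·55 + 0.2525·70 + 0.0850·80 + 0.4825·115) / 0.2795 = 84.225 / 0.2795 ≈ 301.34

x_3 = 140.27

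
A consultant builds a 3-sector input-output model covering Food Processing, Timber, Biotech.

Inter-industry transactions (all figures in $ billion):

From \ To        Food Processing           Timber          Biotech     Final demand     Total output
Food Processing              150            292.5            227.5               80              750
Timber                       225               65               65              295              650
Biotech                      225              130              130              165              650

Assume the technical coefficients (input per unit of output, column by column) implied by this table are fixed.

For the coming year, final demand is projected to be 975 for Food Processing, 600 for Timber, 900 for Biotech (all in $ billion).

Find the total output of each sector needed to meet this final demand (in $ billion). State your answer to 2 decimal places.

x_1 = 3914.86, x_2 = 2324.30, x_3 = 3174.15

Technical coefficients a_ij = z_ij / X_j:
  a_11 = 150/750 = 0.20, a_21 = 225/750 = 0.30, a_31 = 225/750 = 0.30
  a_12 = 292.5/650 = 0.45, a_22 = 65/650 = 0.10, a_32 = 130/650 = 0.20
  a_13 = 227.5/650 = 0.35, a_23 = 65/650 = 0.10, a_33 = 130/650 = 0.20
I − A =
  [   0.80    -0.45    -0.35]
  [  -0.30     0.90    -0.10]
  [  -0.30    -0.20     0.80]
Cofactors of I−A, C_ij = (−1)^(i+j)·(minor ij) (rows/columns in the sector order above):
  C_11 = (0.90)(0.80) − (-0.10)(-0.20) = 0.7000
  C_12 = −[(-0.30)(0.80) − (-0.10)(-0.30)] = 0.2700
  C_13 = (-0.30)(-0.20) − (0.90)(-0.30) = 0.3300
  C_21 = −[(-0.45)(0.80) − (-0.35)(-0.20)] = 0.4300
  C_22 = (0.80)(0.80) − (-0.35)(-0.30) = 0.5350
  C_23 = −[(0.80)(-0.20) − (-0.45)(-0.30)] = 0.2950
  C_31 = (-0.45)(-0.10) − (-0.35)(0.90) = 0.3600
  C_32 = −[(0.80)(-0.10) − (-0.35)(-0.30)] = 0.1850
  C_33 = (0.80)(0.90) − (-0.45)(-0.30) = 0.5850
det(I−A) = Σ_j (I−A)_1j·C_1j = (0.80)(0.7000) + (-0.45)(0.2700) + (-0.35)(0.3300) = 0.3230
adj(I−A) = Cᵀ =
  [ 0.7000   0.4300   0.3600]
  [ 0.2700   0.5350   0.1850]
  [ 0.3300   0.2950   0.5850]
(I − A)⁻¹ = adj(I−A) / det(I−A) ≈
  [   2.1672     1.3313     1.1146]
  [   0.8359     1.6563     0.5728]
  [   1.0217     0.9133     1.8111]
x = (I − A)⁻¹ d = adj(I−A)·d / det(I−A), with det(I−A) = 0.3230:
  x_1 = (0.7000·975 + 0.4300·600 + 0.3600·900) / 0.3230 = 1264.50 / 0.3230 ≈ 3914.86
  x_2 = (0.2700·975 + 0.5350·600 + 0.1850·900) / 0.3230 = 750.75 / 0.3230 ≈ 2324.30
  x_3 = (0.3300·975 + 0.2950·600 + 0.5850·900) / 0.3230 = 1025.25 / 0.3230 ≈ 3174.15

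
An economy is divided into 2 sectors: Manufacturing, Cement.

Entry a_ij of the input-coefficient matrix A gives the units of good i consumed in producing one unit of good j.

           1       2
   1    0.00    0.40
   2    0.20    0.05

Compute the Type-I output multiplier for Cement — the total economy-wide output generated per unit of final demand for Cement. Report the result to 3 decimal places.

m_2 = 1.609

I − A =
  [   1.00    -0.40]
  [  -0.20     0.95]
det(I−A) = (1.00)(0.95) − (-0.40)(-0.20) = 0.8700
adj(I−A) = [[0.95, 0.40], [0.20, 1.00]]
(I − A)⁻¹ = adj(I−A) / det(I−A) ≈
  [   1.0920     0.4598]
  [   0.2299     1.1494]
The output multiplier for sector j is the column-j sum of the Leontief inverse (I − A)⁻¹ = adj(I−A) / det(I−A).
Column 2 of adj(I−A): (0.40, 1.00); det(I−A) = 0.8700.
m_2 = (0.40 + 1.00) / 0.8700 = 1.40 / 0.8700 ≈ 1.609.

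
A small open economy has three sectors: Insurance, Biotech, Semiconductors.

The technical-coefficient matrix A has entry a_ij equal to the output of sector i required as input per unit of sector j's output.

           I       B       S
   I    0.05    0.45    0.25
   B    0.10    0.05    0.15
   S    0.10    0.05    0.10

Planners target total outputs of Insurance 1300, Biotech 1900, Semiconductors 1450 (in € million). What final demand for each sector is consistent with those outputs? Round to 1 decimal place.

d_I = 17.5, d_B = 1457.5, d_S = 1080.0

I − A =
  [   0.95    -0.45    -0.25]
  [  -0.10     0.95    -0.15]
  [  -0.10    -0.05     0.90]
d = (I − A) x:
  d_I = (+0.95)·1300 + (-0.45)·1900 + (-0.25)·1450 = 17.5
  d_B = (-0.10)·1300 + (+0.95)·1900 + (-0.15)·1450 = 1457.5
  d_S = (-0.10)·1300 + (-0.05)·1900 + (+0.90)·1450 = 1080.0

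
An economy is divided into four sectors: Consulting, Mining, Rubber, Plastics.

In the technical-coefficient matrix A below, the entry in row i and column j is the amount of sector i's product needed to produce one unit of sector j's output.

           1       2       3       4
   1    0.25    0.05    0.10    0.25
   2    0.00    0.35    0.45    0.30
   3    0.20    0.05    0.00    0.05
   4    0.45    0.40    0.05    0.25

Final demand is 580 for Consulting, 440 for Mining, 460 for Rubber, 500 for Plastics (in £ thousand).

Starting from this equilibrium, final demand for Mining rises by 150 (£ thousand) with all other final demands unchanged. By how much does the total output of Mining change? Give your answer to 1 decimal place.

Δx_2 = 420.1

I − A =
  [   0.75    -0.05    -0.10    -0.25]
  [   0.00     0.65    -0.45    -0.30]
  [  -0.20    -0.05     1.00    -0.05]
  [  -0.45    -0.40    -0.05     0.75]
Compute the cofactors C_ij = (−1)^(i+j)·(3×3 minor ij) of I−A; the adjugate is their transpose:
adj(I−A) = Cᵀ =
  [ 0.339250   0.143750   0.107500   0.177750]
  [ 0.215625   0.428375   0.227250   0.258375]
  [ 0.094875   0.066125   0.195750   0.071125]
  [ 0.324875   0.319125   0.198750   0.453125]
det(I−A) = Σ_j (I−A)_1j·C_1j = (0.75)(0.339250) + (-0.05)(0.215625) + (-0.10)(0.094875) + (-0.25)(0.324875) = 0.15295
(I − A)⁻¹ = adj(I−A) / det(I−A) ≈
  [   2.2180     0.9398     0.7028     1.1621]
  [   1.4098     2.8008     1.4858     1.6893]
  [   0.6203     0.4323     1.2798     0.4650]
  [   2.1241     2.0865     1.2994     2.9626]
Δx = (I − A)⁻¹ Δd with Δd having +150 in the Mining component and 0 elsewhere.
So Δx_2 = L_22 · (+150), where L_22 = adj(I−A)_22 / det(I−A) = 0.428375 / 0.15295.
Δx_2 = 0.428375 × (+150) / 0.15295 = 64.25625 / 0.15295 ≈ 420.1.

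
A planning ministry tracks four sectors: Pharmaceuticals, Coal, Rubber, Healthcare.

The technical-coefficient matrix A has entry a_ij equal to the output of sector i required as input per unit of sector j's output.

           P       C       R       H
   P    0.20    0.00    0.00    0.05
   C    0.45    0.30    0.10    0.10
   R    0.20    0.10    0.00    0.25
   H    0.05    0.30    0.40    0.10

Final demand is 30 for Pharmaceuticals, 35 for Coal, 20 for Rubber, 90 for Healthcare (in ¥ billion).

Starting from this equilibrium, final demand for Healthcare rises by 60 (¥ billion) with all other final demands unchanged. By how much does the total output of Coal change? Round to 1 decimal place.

Δx_C = 18.8

I − A =
  [   0.80     0.00     0.00    -0.05]
  [  -0.45     0.70    -0.10    -0.10]
  [  -0.20    -0.10     1.00    -0.25]
  [  -0.05    -0.30    -0.40     0.90]
Compute the cofactors C_ij = (−1)^(i+j)·(3×3 minor ij) of I−A; the adjugate is their transpose:
adj(I−A) = Cᵀ =
  [ 0.50950   0.01700   0.01550   0.03450]
  [ 0.39225   0.63350   0.11275   0.12350]
  [ 0.20350   0.13475   0.47150   0.15725]
  [ 0.24950   0.27200   0.24800   0.55200]
det(I−A) = Σ_j (I−A)_1j·C_1j = (0.80)(0.50950) + (0.00)(0.39225) + (0.00)(0.20350) + (-0.05)(0.24950) = 0.395125
(I − A)⁻¹ = adj(I−A) / det(I−A) ≈
  [   1.2895     0.0430     0.0392     0.0873]
  [   0.9927     1.6033     0.2854     0.3126]
  [   0.5150     0.3410     1.1933     0.3980]
  [   0.6314     0.6884     0.6276     1.3970]
Δx = (I − A)⁻¹ Δd with Δd having +60 in the Healthcare component and 0 elsewhere.
So Δx_C = L_CH · (+60), where L_CH = adj(I−A)_CH / det(I−A) = 0.12350 / 0.395125.
Δx_C = 0.12350 × (+60) / 0.395125 = 7.41 / 0.395125 ≈ 18.8.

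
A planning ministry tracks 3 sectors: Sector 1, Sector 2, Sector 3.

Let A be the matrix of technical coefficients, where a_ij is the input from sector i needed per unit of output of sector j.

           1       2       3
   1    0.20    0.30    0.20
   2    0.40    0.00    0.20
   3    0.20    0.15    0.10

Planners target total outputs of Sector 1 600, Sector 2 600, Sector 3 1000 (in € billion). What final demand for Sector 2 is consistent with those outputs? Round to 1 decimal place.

I − A =
  [   0.80    -0.30    -0.20]
  [  -0.40     1.00    -0.20]
  [  -0.20    -0.15     0.90]
d = (I − A) x:
  d_1 = (+0.80)·600 + (-0.30)·600 + (-0.20)·1000 = 100.0
  d_2 = (-0.40)·600 + (+1.00)·600 + (-0.20)·1000 = 160.0
  d_3 = (-0.20)·600 + (-0.15)·600 + (+0.90)·1000 = 690.0

d_2 = 160.0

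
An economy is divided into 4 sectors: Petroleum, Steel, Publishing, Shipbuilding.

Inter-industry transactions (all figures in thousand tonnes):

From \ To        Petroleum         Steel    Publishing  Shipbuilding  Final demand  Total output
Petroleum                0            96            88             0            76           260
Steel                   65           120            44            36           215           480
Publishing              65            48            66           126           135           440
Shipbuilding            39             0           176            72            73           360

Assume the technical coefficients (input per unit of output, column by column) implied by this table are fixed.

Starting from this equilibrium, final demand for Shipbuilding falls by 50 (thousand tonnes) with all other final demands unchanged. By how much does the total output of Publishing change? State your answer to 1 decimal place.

Δx_3 = -41.4

Technical coefficients a_ij = z_ij / X_j:
  a_11 = 0/260 = 0.00, a_21 = 65/260 = 0.25, a_31 = 65/260 = 0.25, a_41 = 39/260 = 0.15
  a_12 = 96/480 = 0.20, a_22 = 120/480 = 0.25, a_32 = 48/480 = 0.10, a_42 = 0/480 = 0.00
  a_13 = 88/440 = 0.20, a_23 = 44/440 = 0.10, a_33 = 66/440 = 0.15, a_43 = 176/440 = 0.40
  a_14 = 0/360 = 0.00, a_24 = 36/360 = 0.10, a_34 = 126/360 = 0.35, a_44 = 72/360 = 0.20
I − A =
  [   1.00    -0.20    -0.20     0.00]
  [  -0.25     0.75    -0.10    -0.10]
  [  -0.25    -0.10     0.85    -0.35]
  [  -0.15     0.00    -0.40     0.80]
Compute the cofactors C_ij = (−1)^(i+j)·(3×3 minor ij) of I−A; the adjugate is their transpose:
adj(I−A) = Cᵀ =
  [ 0.393000   0.124000   0.144000   0.078500]
  [ 0.183000   0.489500   0.163000   0.132500]
  [ 0.210875   0.130500   0.557000   0.260000]
  [ 0.179125   0.088500   0.305500   0.537500]
det(I−A) = Σ_j (I−A)_1j·C_1j = (1.00)(0.393000) + (-0.20)(0.183000) + (-0.20)(0.210875) + (0.00)(0.179125) = 0.314225
(I − A)⁻¹ = adj(I−A) / det(I−A) ≈
  [   1.2507     0.3946     0.4583     0.2498]
  [   0.5824     1.5578     0.5187     0.4217]
  [   0.6711     0.4153     1.7726     0.8274]
  [   0.5701     0.2816     0.9722     1.7106]
Δx = (I − A)⁻¹ Δd with Δd having -50 in the Shipbuilding component and 0 elsewhere.
So Δx_3 = L_34 · (-50), where L_34 = adj(I−A)_34 / det(I−A) = 0.260000 / 0.314225.
Δx_3 = 0.260000 × (-50) / 0.314225 = -13.00 / 0.314225 ≈ -41.4.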